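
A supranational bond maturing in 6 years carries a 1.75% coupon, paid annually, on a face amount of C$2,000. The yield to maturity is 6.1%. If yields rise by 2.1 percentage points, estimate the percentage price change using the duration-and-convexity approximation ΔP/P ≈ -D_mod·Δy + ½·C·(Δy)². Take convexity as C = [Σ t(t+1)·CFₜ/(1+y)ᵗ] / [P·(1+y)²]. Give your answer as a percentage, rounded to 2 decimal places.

-10.53%

With y = 0.061:
  t   CF        PV=CF/(1+0.061)^t    t·PV        t(t+1)·PV
  1        35.00        32.9877        32.9877          65.9755
  2        35.00        31.0912        62.1824         186.5471
  3        35.00        29.3037        87.9110         351.6439
  4        35.00        27.6189       110.4756         552.3782
  5        35.00        26.0310       130.1551         780.9305
  6     2,035.00     1,426.5011     8,559.0066      59,913.0461
  Σ                  1,573.5336     8,982.7184      61,850.5213
P = 1,573.5336; D_Mac = 5.70863 yrs; D_mod = 5.38042 yrs; C = 34.91697.
Duration effect: -5.38042 × (+0.021) = -0.112989
Convexity effect: 0.5 × 34.91697 × (0.021)² = +0.0076992
ΔP/P ≈ -0.112989 + 0.0076992 = -0.105290 = -10.5290%.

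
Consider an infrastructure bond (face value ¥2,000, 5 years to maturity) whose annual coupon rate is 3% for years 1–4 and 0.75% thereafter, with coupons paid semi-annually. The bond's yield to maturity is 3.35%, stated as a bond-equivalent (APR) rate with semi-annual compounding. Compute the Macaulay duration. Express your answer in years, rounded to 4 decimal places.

4.6757 years

Periodic yield y = 0.01675. Discount each cash flow and weight by its period:
  t   CF        PV=CF/(1+0.01675)^t    t·PV
  1        30.00        29.5058        29.5058
  2        30.00        29.0197        58.0394
  3        30.00        28.5416        85.6249
  4        30.00        28.0714       112.2857
  5        30.00        27.6090       138.0449
  6        30.00        27.1541       162.9249
  7        30.00        26.7068       186.9477
  8        30.00        26.2668       210.1347
  9         7.50         6.4585        58.1268
  10    2,007.50     1,700.2538    17,002.5376
  Σ                  1,929.5876    18,044.1723
Price P = Σ PV = 1,929.5876.
Macaulay duration = Σ(t·PV) / P = 18,044.1723 / 1,929.5876 = 9.35131 half-year periods.
In years: 9.35131 / 2 = 4.67566 years.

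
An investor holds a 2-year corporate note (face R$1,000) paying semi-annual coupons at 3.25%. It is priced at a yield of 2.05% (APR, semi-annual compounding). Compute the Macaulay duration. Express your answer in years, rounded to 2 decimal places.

1.95 years

Periodic yield y = 0.01025. Discount each cash flow and weight by its period:
  t   CF        PV=CF/(1+0.01025)^t    t·PV
  1        16.25        16.0851        16.0851
  2        16.25        15.9219        31.8439
  3        16.25        15.7604        47.2812
  4     1,016.25       975.6299     3,902.5198
  Σ                  1,023.3974     3,997.7299
Price P = Σ PV = 1,023.3974.
Macaulay duration = Σ(t·PV) / P = 3,997.7299 / 1,023.3974 = 3.90633 half-year periods.
In years: 3.90633 / 2 = 1.95317 years.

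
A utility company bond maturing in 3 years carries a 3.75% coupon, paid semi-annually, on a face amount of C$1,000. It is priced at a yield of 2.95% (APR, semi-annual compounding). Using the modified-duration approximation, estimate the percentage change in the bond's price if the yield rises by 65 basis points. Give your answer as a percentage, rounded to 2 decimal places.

-1.84%

Periodic yield y = 0.01475. Modified duration first:
  t   CF        PV=CF/(1+0.01475)^t    t·PV
  1        18.75        18.4775        18.4775
  2        18.75        18.2089        36.4178
  3        18.75        17.9442        53.8326
  4        18.75        17.6834        70.7335
  5        18.75        17.4263        87.1317
  6     1,018.75       933.0679     5,598.4076
  Σ                  1,022.8082     5,865.0005
P = 1,022.8082; D_Mac = 5.73421 half-year periods = 2.86711 yrs; D_mod = 2.86711/(1+0.01475) = 2.82543 yrs.
ΔP/P ≈ -D_mod · Δy = -2.82543 × (+0.0065) = -0.018365 = -1.8365%.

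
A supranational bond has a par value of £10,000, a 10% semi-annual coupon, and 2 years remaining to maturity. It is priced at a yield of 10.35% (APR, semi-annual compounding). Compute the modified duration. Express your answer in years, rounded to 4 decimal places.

Periodic yield y = 0.05175. First find Macaulay duration:
  t   CF        PV=CF/(1+0.05175)^t    t·PV
  1       500.00       475.3981       475.3981
  2       500.00       452.0068       904.0136
  3       500.00       429.7664     1,289.2992
  4    10,500.00     8,581.0260    34,324.1039
  Σ                  9,938.1973    36,992.8148
P = 9,938.1973; Macaulay duration = 36,992.8148 / 9,938.1973 = 3.72229 half-year periods = 1.86114 years.
Modified duration = D_Mac / (1 + y) = 1.86114 / 1.05175 = 1.76957 years.

1.7696 years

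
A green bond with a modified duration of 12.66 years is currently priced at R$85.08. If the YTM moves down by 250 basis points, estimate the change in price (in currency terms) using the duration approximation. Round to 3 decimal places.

Duration approximation: ΔP/P ≈ -D_mod · Δy = -12.66 × (-0.025) = +0.316500.
ΔP ≈ 85.08 × (+0.316500) = +26.92782.

+R$26.928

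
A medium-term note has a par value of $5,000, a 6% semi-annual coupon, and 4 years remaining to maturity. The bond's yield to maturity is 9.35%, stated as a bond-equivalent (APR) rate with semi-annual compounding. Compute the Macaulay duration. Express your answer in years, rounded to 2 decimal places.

Periodic yield y = 0.04675. Discount each cash flow and weight by its period:
  t   CF        PV=CF/(1+0.04675)^t    t·PV
  1       150.00       143.3007       143.3007
  2       150.00       136.9006       273.8012
  3       150.00       130.7863       392.3590
  4       150.00       124.9451       499.7806
  5       150.00       119.3648       596.8242
  6       150.00       114.0338       684.2026
  7       150.00       108.9408       762.5854
  8     5,150.00     3,573.2506    28,586.0046
  Σ                  4,451.5227    31,938.8582
Price P = Σ PV = 4,451.5227.
Macaulay duration = Σ(t·PV) / P = 31,938.8582 / 4,451.5227 = 7.17482 half-year periods.
In years: 7.17482 / 2 = 3.58741 years.

3.59 years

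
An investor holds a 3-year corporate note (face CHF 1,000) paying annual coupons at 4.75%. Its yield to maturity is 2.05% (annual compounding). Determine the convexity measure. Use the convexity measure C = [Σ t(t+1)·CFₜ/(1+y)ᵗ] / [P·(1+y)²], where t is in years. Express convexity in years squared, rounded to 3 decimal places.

With y = 0.0205:
  t   CF        PV=CF/(1+0.0205)^t    t·PV        t(t+1)·PV
  1        47.50        46.5458        46.5458          93.0916
  2        47.50        45.6108        91.2216         273.6647
  3     1,047.50       985.6325     2,956.8974      11,827.5897
  Σ                  1,077.7891     3,094.6648      12,194.3461
P = 1,077.7891.
Convexity = Σ t(t+1)·PV / [P·(1+y)²] = 12,194.3461 / (1,077.7891 × 1.041420) = 10.86422.

10.864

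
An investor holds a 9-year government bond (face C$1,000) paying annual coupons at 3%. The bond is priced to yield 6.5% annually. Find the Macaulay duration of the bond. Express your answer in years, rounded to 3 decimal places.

7.850 years

Periodic yield y = 0.065. Discount each cash flow and weight by its year:
  t   CF        PV=CF/(1+0.065)^t    t·PV
  1        30.00        28.1690        28.1690
  2        30.00        26.4498        52.8996
  3        30.00        24.8355        74.5064
  4        30.00        23.3197        93.2788
  5        30.00        21.8964       109.4821
  6        30.00        20.5600       123.3601
  7        30.00        19.3052       135.1363
  8        30.00        18.1269       145.0155
  9     1,030.00       584.3738     5,259.3644
  Σ                    767.0364     6,021.2122
Price P = Σ PV = 767.0364.
Macaulay duration = Σ(t·PV) / P = 6,021.2122 / 767.0364 = 7.84997 years.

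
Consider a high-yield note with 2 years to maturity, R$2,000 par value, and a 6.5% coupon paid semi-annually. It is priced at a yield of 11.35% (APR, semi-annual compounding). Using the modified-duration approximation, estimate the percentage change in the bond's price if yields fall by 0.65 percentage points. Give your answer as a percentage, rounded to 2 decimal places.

Periodic yield y = 0.05675. Modified duration first:
  t   CF        PV=CF/(1+0.05675)^t    t·PV
  1        65.00        61.5093        61.5093
  2        65.00        58.2061       116.4123
  3        65.00        55.0803       165.2410
  4     2,065.00     1,655.8883     6,623.5531
  Σ                  1,830.6841     6,966.7157
P = 1,830.6841; D_Mac = 3.80553 half-year periods = 1.90276 yrs; D_mod = 1.90276/(1+0.05675) = 1.80058 yrs.
ΔP/P ≈ -D_mod · Δy = -1.80058 × (-0.0065) = +0.011704 = +1.1704%.

+1.17%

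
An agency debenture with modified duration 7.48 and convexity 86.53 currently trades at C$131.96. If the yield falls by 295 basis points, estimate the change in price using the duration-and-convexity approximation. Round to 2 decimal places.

+C$34.09

Duration effect: -D_mod·Δy = -7.48 × (-0.0295) = +0.220660
Convexity effect: ½·C·(Δy)² = 0.5 × 86.53 × (-0.0295)² = +0.03765136625
ΔP/P ≈ +0.220660 + 0.03765136625 = +0.25831136625
ΔP ≈ 131.96 × (+0.25831136625) = +34.08676789035.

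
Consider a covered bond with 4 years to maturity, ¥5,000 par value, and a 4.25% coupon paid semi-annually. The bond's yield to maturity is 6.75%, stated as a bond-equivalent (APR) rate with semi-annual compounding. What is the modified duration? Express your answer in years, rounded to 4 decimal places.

Periodic yield y = 0.03375. First find Macaulay duration:
  t   CF        PV=CF/(1+0.03375)^t    t·PV
  1       106.25       102.7811       102.7811
  2       106.25        99.4255       198.8511
  3       106.25        96.1795       288.5384
  4       106.25        93.0394       372.1576
  5       106.25        90.0018       450.0091
  6       106.25        87.0634       522.3806
  7       106.25        84.2210       589.5468
  8     5,106.25     3,915.4158    31,323.3267
  Σ                  4,568.1276    33,847.5915
P = 4,568.1276; Macaulay duration = 33,847.5915 / 4,568.1276 = 7.40951 half-year periods = 3.70476 years.
Modified duration = D_Mac / (1 + y) = 3.70476 / 1.03375 = 3.58380 years.

3.5838 years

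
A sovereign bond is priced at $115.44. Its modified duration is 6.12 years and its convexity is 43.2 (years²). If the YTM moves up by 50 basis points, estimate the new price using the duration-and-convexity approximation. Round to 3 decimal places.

$111.970

Duration effect: -D_mod·Δy = -6.12 × (+0.005) = -0.030600
Convexity effect: ½·C·(Δy)² = 0.5 × 43.2 × (0.005)² = +0.0005400
ΔP/P ≈ -0.030600 + 0.0005400 = -0.030060
New price ≈ 115.44 × (1 - 0.030060) = 111.9698736.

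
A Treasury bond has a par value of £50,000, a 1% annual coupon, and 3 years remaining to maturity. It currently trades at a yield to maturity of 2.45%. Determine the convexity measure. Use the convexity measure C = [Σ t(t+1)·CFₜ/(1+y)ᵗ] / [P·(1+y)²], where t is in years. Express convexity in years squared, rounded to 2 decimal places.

11.28

With y = 0.0245:
  t   CF        PV=CF/(1+0.0245)^t    t·PV        t(t+1)·PV
  1       500.00       488.0429       488.0429         976.0859
  2       500.00       476.3718       952.7437       2,858.2310
  3    50,500.00    46,962.9630   140,888.8891     563,555.5562
  Σ                 47,927.3778   142,329.6757     567,389.8732
P = 47,927.3778.
Convexity = Σ t(t+1)·PV / [P·(1+y)²] = 567,389.8732 / (47,927.3778 × 1.049600) = 11.27909.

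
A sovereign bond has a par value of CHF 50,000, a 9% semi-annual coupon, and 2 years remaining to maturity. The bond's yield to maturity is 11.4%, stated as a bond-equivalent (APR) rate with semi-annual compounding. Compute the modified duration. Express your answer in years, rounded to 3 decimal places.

Periodic yield y = 0.057. First find Macaulay duration:
  t   CF        PV=CF/(1+0.057)^t    t·PV
  1     2,250.00     2,128.6660     2,128.6660
  2     2,250.00     2,013.8752     4,027.7503
  3     2,250.00     1,905.2745     5,715.8235
  4    52,250.00    41,858.7587   167,435.0349
  Σ                 47,906.5744   179,307.2747
P = 47,906.5744; Macaulay duration = 179,307.2747 / 47,906.5744 = 3.74285 half-year periods = 1.87143 years.
Modified duration = D_Mac / (1 + y) = 1.87143 / 1.057 = 1.77051 years.

1.771 years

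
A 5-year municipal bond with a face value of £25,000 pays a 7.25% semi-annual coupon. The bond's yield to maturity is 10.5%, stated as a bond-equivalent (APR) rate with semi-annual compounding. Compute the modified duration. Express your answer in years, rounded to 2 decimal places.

Periodic yield y = 0.0525. First find Macaulay duration:
  t   CF        PV=CF/(1+0.0525)^t    t·PV
  1       906.25       861.0451       861.0451
  2       906.25       818.0951     1,636.1903
  3       906.25       777.2875     2,331.8626
  4       906.25       738.5155     2,954.0619
  5       906.25       701.6774     3,508.3871
  6       906.25       666.6769     4,000.0613
  7       906.25       633.4222     4,433.9555
  8       906.25       601.8263     4,814.6106
  9       906.25       571.8065     5,146.2584
  10   25,906.25    15,530.4310   155,304.3095
  Σ                 21,900.7836   184,990.7423
P = 21,900.7836; Macaulay duration = 184,990.7423 / 21,900.7836 = 8.44676 half-year periods = 4.22338 years.
Modified duration = D_Mac / (1 + y) = 4.22338 / 1.0525 = 4.01271 years.

4.01 years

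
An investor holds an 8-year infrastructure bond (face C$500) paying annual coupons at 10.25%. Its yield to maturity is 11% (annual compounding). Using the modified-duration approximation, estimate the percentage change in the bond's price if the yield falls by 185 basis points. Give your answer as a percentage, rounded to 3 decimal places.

+9.638%

Periodic yield y = 0.11. Modified duration first:
  t   CF        PV=CF/(1+0.11)^t    t·PV
  1        51.25        46.1712        46.1712
  2        51.25        41.5956        83.1913
  3        51.25        37.4736       112.4207
  4        51.25        33.7600       135.0398
  5        51.25        30.4144       152.0719
  6        51.25        27.4003       164.4021
  7        51.25        24.6850       172.7950
  8       551.25       239.2020     1,913.6158
  Σ                    480.7020     2,779.7078
P = 480.7020; D_Mac = 5.78260 yrs; D_mod = 5.78260/(1+0.11) = 5.20955 yrs.
ΔP/P ≈ -D_mod · Δy = -5.20955 × (-0.0185) = +0.096377 = +9.6377%.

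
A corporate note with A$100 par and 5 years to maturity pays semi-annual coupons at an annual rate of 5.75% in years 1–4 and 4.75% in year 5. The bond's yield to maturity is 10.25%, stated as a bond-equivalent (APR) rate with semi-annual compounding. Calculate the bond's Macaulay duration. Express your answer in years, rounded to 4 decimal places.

Periodic yield y = 0.05125. Discount each cash flow and weight by its period:
  t   CF        PV=CF/(1+0.05125)^t    t·PV
  1        2.875         2.7348         2.7348
  2        2.875         2.6015         5.2030
  3        2.875         2.4747         7.4241
  4        2.875         2.3540         9.4162
  5        2.875         2.2393        11.1964
  6        2.875         2.1301        12.7807
  7        2.875         2.0263        14.1838
  8        2.875         1.9275        15.4198
  9        2.375         1.5146        13.6318
  10     102.375        62.1060       621.0604
  Σ                     82.1089       713.0509
Price P = Σ PV = 82.1089.
Macaulay duration = Σ(t·PV) / P = 713.0509 / 82.1089 = 8.68421 half-year periods.
In years: 8.68421 / 2 = 4.34211 years.

4.3421 years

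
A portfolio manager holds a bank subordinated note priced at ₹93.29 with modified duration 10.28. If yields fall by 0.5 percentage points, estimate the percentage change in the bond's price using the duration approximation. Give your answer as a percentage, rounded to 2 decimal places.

+5.14%

Duration approximation: ΔP/P ≈ -D_mod · Δy = -10.28 × (-0.005) = +0.051400.
As a percentage: +5.1400%.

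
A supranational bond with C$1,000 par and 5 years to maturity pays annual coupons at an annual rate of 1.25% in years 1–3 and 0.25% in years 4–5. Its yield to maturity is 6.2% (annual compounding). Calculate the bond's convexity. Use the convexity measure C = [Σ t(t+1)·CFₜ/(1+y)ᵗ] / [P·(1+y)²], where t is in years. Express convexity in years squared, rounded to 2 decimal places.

25.68

With y = 0.062:
  t   CF        PV=CF/(1+0.062)^t    t·PV        t(t+1)·PV
  1        12.50        11.7702        11.7702          23.5405
  2        12.50        11.0831        22.1662          66.4986
  3        12.50        10.4361        31.3082         125.2327
  4         2.50         1.9654         7.8614          39.3072
  5     1,002.50       742.0989     3,710.4946      22,262.9675
  Σ                    777.3537     3,783.6006      22,517.5464
P = 777.3537.
Convexity = Σ t(t+1)·PV / [P·(1+y)²] = 22,517.5464 / (777.3537 × 1.127844) = 25.68345.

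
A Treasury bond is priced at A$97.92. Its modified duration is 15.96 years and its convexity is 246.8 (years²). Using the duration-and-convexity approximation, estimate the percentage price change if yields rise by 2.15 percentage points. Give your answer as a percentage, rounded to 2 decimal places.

Duration effect: -D_mod·Δy = -15.96 × (+0.0215) = -0.343140
Convexity effect: ½·C·(Δy)² = 0.5 × 246.8 × (0.0215)² = +0.05704165
ΔP/P ≈ -0.343140 + 0.05704165 = -0.28609835
= -28.609835%.

-28.61%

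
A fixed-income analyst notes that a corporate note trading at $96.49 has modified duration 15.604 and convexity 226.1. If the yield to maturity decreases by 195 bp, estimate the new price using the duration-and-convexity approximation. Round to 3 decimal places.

$129.998

Duration effect: -D_mod·Δy = -15.604 × (-0.0195) = +0.304278
Convexity effect: ½·C·(Δy)² = 0.5 × 226.1 × (-0.0195)² = +0.0429872625
ΔP/P ≈ +0.304278 + 0.0429872625 = +0.3472652625
New price ≈ 96.49 × (1 + 0.3472652625) = 129.997625178625.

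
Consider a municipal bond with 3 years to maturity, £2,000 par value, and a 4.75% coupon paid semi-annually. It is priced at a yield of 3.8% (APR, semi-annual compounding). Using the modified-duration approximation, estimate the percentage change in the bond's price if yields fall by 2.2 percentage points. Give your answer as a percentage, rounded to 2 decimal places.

Periodic yield y = 0.019. Modified duration first:
  t   CF        PV=CF/(1+0.019)^t    t·PV
  1        47.50        46.6143        46.6143
  2        47.50        45.7452        91.4903
  3        47.50        44.8922       134.6767
  4        47.50        44.0552       176.2207
  5        47.50        43.2337       216.1686
  6     2,047.50     1,828.8530    10,973.1182
  Σ                  2,053.3936    11,638.2888
P = 2,053.3936; D_Mac = 5.66783 half-year periods = 2.83392 yrs; D_mod = 2.83392/(1+0.019) = 2.78108 yrs.
ΔP/P ≈ -D_mod · Δy = -2.78108 × (-0.022) = +0.061184 = +6.1184%.

+6.12%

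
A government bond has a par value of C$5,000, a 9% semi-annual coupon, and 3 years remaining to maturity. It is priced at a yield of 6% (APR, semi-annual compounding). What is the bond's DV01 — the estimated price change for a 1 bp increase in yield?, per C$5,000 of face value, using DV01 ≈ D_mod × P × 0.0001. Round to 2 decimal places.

Periodic yield y = 0.03.
  t   CF        PV=CF/(1+0.03)^t    t·PV
  1       225.00       218.4466       218.4466
  2       225.00       212.0841       424.1682
  3       225.00       205.9069       617.7206
  4       225.00       199.9096       799.6383
  5       225.00       194.0870       970.4349
  6     5,225.00     4,375.8552    26,255.1314
  Σ                  5,406.2894    29,285.5401
P = 5,406.2894; D_Mac = 5.41694 half-year periods = 2.70847 yrs; D_mod = 2.62958 yrs.
DV01 ≈ 2.62958 × 5,406.2894 × 0.0001 = 1.421628.

C$1.42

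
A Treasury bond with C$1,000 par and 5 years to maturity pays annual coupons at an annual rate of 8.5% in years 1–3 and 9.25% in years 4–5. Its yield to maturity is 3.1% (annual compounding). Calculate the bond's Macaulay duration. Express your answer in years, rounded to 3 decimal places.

Periodic yield y = 0.031. Discount each cash flow and weight by its year:
  t   CF        PV=CF/(1+0.031)^t    t·PV
  1        85.00        82.4442        82.4442
  2        85.00        79.9653       159.9306
  3        85.00        77.5609       232.6827
  4        92.50        81.8667       327.4666
  5     1,092.50       937.8386     4,689.1932
  Σ                  1,259.6757     5,491.7174
Price P = Σ PV = 1,259.6757.
Macaulay duration = Σ(t·PV) / P = 5,491.7174 / 1,259.6757 = 4.35963 years.

4.360 years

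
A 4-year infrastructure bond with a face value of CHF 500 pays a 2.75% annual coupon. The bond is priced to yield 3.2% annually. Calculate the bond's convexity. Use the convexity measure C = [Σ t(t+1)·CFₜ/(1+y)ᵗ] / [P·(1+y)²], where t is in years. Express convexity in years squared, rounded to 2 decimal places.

With y = 0.032:
  t   CF        PV=CF/(1+0.032)^t    t·PV        t(t+1)·PV
  1        13.75        13.3236        13.3236          26.6473
  2        13.75        12.9105        25.8210          77.4630
  3        13.75        12.5102        37.5305         150.1222
  4       513.75       452.9320     1,811.7282       9,058.6408
  Σ                    491.6764     1,888.4034       9,312.8734
P = 491.6764.
Convexity = Σ t(t+1)·PV / [P·(1+y)²] = 9,312.8734 / (491.6764 × 1.065024) = 17.78464.

17.78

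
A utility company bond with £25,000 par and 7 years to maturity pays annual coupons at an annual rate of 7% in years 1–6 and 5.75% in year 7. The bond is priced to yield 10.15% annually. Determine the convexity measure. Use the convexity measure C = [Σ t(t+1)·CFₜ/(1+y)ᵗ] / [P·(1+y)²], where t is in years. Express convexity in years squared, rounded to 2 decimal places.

34.39

With y = 0.1015:
  t   CF        PV=CF/(1+0.1015)^t    t·PV        t(t+1)·PV
  1     1,750.00     1,588.7426     1,588.7426       3,177.4852
  2     1,750.00     1,442.3446     2,884.6893       8,654.0679
  3     1,750.00     1,309.4368     3,928.3104      15,713.2417
  4     1,750.00     1,188.7760     4,755.1042      23,775.5208
  5     1,750.00     1,079.2338     5,396.1690      32,377.0142
  6     1,750.00       979.7856     5,878.7134      41,150.9940
  7    26,437.50    13,437.8217    94,064.7519     752,518.0151
  Σ                 21,026.1412   118,496.4808     877,366.3389
P = 21,026.1412.
Convexity = Σ t(t+1)·PV / [P·(1+y)²] = 877,366.3389 / (21,026.1412 × 1.213302) = 34.39160.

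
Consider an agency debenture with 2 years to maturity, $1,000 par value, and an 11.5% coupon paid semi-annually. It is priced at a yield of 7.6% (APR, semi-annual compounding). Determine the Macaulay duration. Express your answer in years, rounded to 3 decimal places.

Periodic yield y = 0.038. Discount each cash flow and weight by its period:
  t   CF        PV=CF/(1+0.038)^t    t·PV
  1        57.50        55.3950        55.3950
  2        57.50        53.3670       106.7341
  3        57.50        51.4133       154.2400
  4     1,057.50       910.9425     3,643.7700
  Σ                  1,071.1179     3,960.1391
Price P = Σ PV = 1,071.1179.
Macaulay duration = Σ(t·PV) / P = 3,960.1391 / 1,071.1179 = 3.69720 half-year periods.
In years: 3.69720 / 2 = 1.84860 years.

1.849 years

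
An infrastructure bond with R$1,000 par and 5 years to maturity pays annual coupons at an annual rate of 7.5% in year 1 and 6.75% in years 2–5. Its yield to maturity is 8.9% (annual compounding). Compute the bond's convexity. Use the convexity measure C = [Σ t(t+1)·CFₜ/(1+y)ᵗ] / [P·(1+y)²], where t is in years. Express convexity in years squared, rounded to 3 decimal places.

20.989

With y = 0.089:
  t   CF        PV=CF/(1+0.089)^t    t·PV        t(t+1)·PV
  1        75.00        68.8705        68.8705         137.7410
  2        67.50        56.9178       113.8356         341.5067
  3        67.50        52.2661       156.7983         627.1933
  4        67.50        47.9946       191.9783         959.8917
  5     1,067.50       696.9931     3,484.9655      20,909.7933
  Σ                    923.0421     4,016.4483      22,976.1261
P = 923.0421.
Convexity = Σ t(t+1)·PV / [P·(1+y)²] = 22,976.1261 / (923.0421 × 1.185921) = 20.98938.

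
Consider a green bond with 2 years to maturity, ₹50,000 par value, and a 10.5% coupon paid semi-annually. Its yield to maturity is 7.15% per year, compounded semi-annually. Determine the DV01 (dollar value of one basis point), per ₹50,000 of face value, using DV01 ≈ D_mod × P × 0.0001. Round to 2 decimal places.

Periodic yield y = 0.03575.
  t   CF        PV=CF/(1+0.03575)^t    t·PV
  1     2,625.00     2,534.3954     2,534.3954
  2     2,625.00     2,446.9180     4,893.8361
  3     2,625.00     2,362.4601     7,087.3803
  4    52,625.00    45,726.9612   182,907.8447
  Σ                 53,070.7347   197,423.4565
P = 53,070.7347; D_Mac = 3.72001 half-year periods = 1.86000 yrs; D_mod = 1.79580 yrs.
DV01 ≈ 1.79580 × 53,070.7347 × 0.0001 = 9.530459.

₹9.53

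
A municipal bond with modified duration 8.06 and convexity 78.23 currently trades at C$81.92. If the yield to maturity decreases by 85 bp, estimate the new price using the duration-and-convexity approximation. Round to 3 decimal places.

C$87.764

Duration effect: -D_mod·Δy = -8.06 × (-0.0085) = +0.068510
Convexity effect: ½·C·(Δy)² = 0.5 × 78.23 × (-0.0085)² = +0.00282605875
ΔP/P ≈ +0.068510 + 0.00282605875 = +0.07133605875
New price ≈ 81.92 × (1 + 0.07133605875) = 87.7638499328.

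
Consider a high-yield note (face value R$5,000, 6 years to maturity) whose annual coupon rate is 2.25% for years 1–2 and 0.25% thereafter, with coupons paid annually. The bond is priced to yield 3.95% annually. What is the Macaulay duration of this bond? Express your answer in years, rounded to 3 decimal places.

Periodic yield y = 0.0395. Discount each cash flow and weight by its year:
  t   CF        PV=CF/(1+0.0395)^t    t·PV
  1       112.50       108.2251       108.2251
  2       112.50       104.1127       208.2253
  3        12.50        11.1285        33.3855
  4        12.50        10.7056        42.8225
  5        12.50        10.2988        51.4941
  6     5,012.50     3,972.8981    23,837.3885
  Σ                  4,217.3688    24,281.5410
Price P = Σ PV = 4,217.3688.
Macaulay duration = Σ(t·PV) / P = 24,281.5410 / 4,217.3688 = 5.75751 years.

5.758 years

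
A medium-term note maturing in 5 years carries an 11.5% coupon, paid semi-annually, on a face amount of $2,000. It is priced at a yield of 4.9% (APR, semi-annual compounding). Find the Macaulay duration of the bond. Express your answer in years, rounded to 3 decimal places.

Periodic yield y = 0.0245. Discount each cash flow and weight by its period:
  t   CF        PV=CF/(1+0.0245)^t    t·PV
  1       115.00       112.2499       112.2499
  2       115.00       109.5655       219.1310
  3       115.00       106.9454       320.8361
  4       115.00       104.3879       417.5514
  5       115.00       101.8915       509.4576
  6       115.00        99.4549       596.7292
  7       115.00        97.0765       679.5355
  8       115.00        94.7550       758.0400
  9       115.00        92.4890       832.4012
  10    2,115.00     1,660.3160    16,603.1597
  Σ                  2,579.1315    21,049.0916
Price P = Σ PV = 2,579.1315.
Macaulay duration = Σ(t·PV) / P = 21,049.0916 / 2,579.1315 = 8.16131 half-year periods.
In years: 8.16131 / 2 = 4.08065 years.

4.081 years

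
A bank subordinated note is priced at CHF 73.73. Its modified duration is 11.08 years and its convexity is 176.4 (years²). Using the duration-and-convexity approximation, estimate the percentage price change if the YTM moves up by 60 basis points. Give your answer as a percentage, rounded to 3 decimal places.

-6.330%

Duration effect: -D_mod·Δy = -11.08 × (+0.006) = -0.066480
Convexity effect: ½·C·(Δy)² = 0.5 × 176.4 × (0.006)² = +0.0031752
ΔP/P ≈ -0.066480 + 0.0031752 = -0.0633048
= -6.33048%.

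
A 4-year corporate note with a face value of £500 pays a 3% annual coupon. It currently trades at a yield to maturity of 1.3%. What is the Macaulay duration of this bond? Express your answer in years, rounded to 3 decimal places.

3.835 years

Periodic yield y = 0.013. Discount each cash flow and weight by its year:
  t   CF        PV=CF/(1+0.013)^t    t·PV
  1        15.00        14.8075        14.8075
  2        15.00        14.6175        29.2350
  3        15.00        14.4299        43.2897
  4       515.00       489.0682     1,956.2729
  Σ                    532.9231     2,043.6050
Price P = Σ PV = 532.9231.
Macaulay duration = Σ(t·PV) / P = 2,043.6050 / 532.9231 = 3.83471 years.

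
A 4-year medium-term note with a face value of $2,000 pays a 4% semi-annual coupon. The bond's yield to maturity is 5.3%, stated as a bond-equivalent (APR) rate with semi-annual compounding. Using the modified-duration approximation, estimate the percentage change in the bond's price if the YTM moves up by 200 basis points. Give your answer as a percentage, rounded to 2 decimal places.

-7.26%

Periodic yield y = 0.0265. Modified duration first:
  t   CF        PV=CF/(1+0.0265)^t    t·PV
  1        40.00        38.9674        38.9674
  2        40.00        37.9614        75.9228
  3        40.00        36.9814       110.9441
  4        40.00        36.0267       144.1067
  5        40.00        35.0966       175.4831
  6        40.00        34.1906       205.1434
  7        40.00        33.3079       233.1553
  8     2,040.00     1,654.8496    13,238.7971
  Σ                  1,907.3815    14,222.5198
P = 1,907.3815; D_Mac = 7.45657 half-year periods = 3.72828 yrs; D_mod = 3.72828/(1+0.0265) = 3.63204 yrs.
ΔP/P ≈ -D_mod · Δy = -3.63204 × (+0.02) = -0.072641 = -7.2641%.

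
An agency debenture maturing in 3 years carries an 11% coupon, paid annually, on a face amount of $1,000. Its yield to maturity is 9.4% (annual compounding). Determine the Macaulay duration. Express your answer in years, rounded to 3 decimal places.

Periodic yield y = 0.094. Discount each cash flow and weight by its year:
  t   CF        PV=CF/(1+0.094)^t    t·PV
  1       110.00       100.5484       100.5484
  2       110.00        91.9090       183.8180
  3     1,110.00       847.7563     2,543.2688
  Σ                  1,040.2137     2,827.6353
Price P = Σ PV = 1,040.2137.
Macaulay duration = Σ(t·PV) / P = 2,827.6353 / 1,040.2137 = 2.71832 years.

2.718 years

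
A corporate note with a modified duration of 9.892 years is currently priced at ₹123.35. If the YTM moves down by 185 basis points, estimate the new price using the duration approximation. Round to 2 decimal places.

₹145.92

Duration approximation: ΔP/P ≈ -D_mod · Δy = -9.892 × (-0.0185) = +0.183002.
New price ≈ 123.35 × (1 + 0.183002) = 145.9232967.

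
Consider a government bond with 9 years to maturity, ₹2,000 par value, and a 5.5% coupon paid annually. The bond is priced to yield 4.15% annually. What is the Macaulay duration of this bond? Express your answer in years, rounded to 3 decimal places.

7.423 years

Periodic yield y = 0.0415. Discount each cash flow and weight by its year:
  t   CF        PV=CF/(1+0.0415)^t    t·PV
  1       110.00       105.6169       105.6169
  2       110.00       101.4084       202.8169
  3       110.00        97.3677       292.1031
  4       110.00        93.4879       373.9518
  5       110.00        89.7628       448.8139
  6       110.00        86.1861       517.1164
  7       110.00        82.7519       579.2630
  8       110.00        79.4545       635.6360
  9     2,110.00     1,463.3526    13,170.1735
  Σ                  2,199.3888    16,325.4914
Price P = Σ PV = 2,199.3888.
Macaulay duration = Σ(t·PV) / P = 16,325.4914 / 2,199.3888 = 7.42274 years.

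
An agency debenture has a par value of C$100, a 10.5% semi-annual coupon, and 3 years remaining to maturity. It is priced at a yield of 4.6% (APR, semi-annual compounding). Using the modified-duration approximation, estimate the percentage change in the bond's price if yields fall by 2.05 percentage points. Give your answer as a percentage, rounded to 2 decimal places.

+5.37%

Periodic yield y = 0.023. Modified duration first:
  t   CF        PV=CF/(1+0.023)^t    t·PV
  1         5.25         5.1320         5.1320
  2         5.25         5.0166        10.0332
  3         5.25         4.9038        14.7114
  4         5.25         4.7935        19.1742
  5         5.25         4.6858        23.4289
  6       105.25        91.8266       550.9593
  Σ                    116.3582       623.4389
P = 116.3582; D_Mac = 5.35793 half-year periods = 2.67896 yrs; D_mod = 2.67896/(1+0.023) = 2.61873 yrs.
ΔP/P ≈ -D_mod · Δy = -2.61873 × (-0.0205) = +0.053684 = +5.3684%.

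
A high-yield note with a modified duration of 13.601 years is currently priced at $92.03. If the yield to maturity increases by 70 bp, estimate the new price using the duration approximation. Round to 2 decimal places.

$83.27

Duration approximation: ΔP/P ≈ -D_mod · Δy = -13.601 × (+0.007) = -0.095207.
New price ≈ 92.03 × (1 - 0.095207) = 83.26809979.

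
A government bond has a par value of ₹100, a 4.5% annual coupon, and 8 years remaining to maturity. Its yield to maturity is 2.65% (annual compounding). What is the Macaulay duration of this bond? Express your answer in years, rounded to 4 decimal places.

Periodic yield y = 0.0265. Discount each cash flow and weight by its year:
  t   CF        PV=CF/(1+0.0265)^t    t·PV
  1         4.50         4.3838         4.3838
  2         4.50         4.2707         8.5413
  3         4.50         4.1604        12.4812
  4         4.50         4.0530        16.2120
  5         4.50         3.9484        19.7418
  6         4.50         3.8464        23.0786
  7         4.50         3.7471        26.2300
  8       104.50        84.7705       678.1639
  Σ                    113.1803       788.8327
Price P = Σ PV = 113.1803.
Macaulay duration = Σ(t·PV) / P = 788.8327 / 113.1803 = 6.96970 years.

6.9697 years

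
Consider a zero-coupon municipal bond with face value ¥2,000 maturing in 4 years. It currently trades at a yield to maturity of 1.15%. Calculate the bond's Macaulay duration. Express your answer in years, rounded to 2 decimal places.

A zero-coupon bond has a single cash flow at maturity, so its Macaulay duration equals its maturity: 4 years.

4.00 years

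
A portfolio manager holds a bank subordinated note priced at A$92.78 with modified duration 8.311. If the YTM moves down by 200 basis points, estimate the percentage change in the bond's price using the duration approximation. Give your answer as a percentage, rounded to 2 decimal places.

Duration approximation: ΔP/P ≈ -D_mod · Δy = -8.311 × (-0.02) = +0.166220.
As a percentage: +16.6220%.

+16.62%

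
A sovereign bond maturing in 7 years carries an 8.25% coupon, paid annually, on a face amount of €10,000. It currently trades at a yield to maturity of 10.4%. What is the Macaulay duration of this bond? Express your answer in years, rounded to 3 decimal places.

5.500 years

Periodic yield y = 0.104. Discount each cash flow and weight by its year:
  t   CF        PV=CF/(1+0.104)^t    t·PV
  1       825.00       747.2826       747.2826
  2       825.00       676.8864     1,353.7728
  3       825.00       613.1218     1,839.3653
  4       825.00       555.3639     2,221.4556
  5       825.00       503.0470     2,515.2351
  6       825.00       455.6585     2,733.9512
  7    10,825.00     5,415.5727    37,909.0090
  Σ                  8,966.9330    49,320.0717
Price P = Σ PV = 8,966.9330.
Macaulay duration = Σ(t·PV) / P = 49,320.0717 / 8,966.9330 = 5.50022 years.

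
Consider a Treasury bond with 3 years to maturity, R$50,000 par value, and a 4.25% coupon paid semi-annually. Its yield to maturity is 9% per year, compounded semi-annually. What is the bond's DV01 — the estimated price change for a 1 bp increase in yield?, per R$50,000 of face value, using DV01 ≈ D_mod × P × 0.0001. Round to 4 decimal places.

Periodic yield y = 0.045.
  t   CF        PV=CF/(1+0.045)^t    t·PV
  1     1,062.50     1,016.7464     1,016.7464
  2     1,062.50       972.9631     1,945.9261
  3     1,062.50       931.0651     2,793.1954
  4     1,062.50       890.9714     3,563.8857
  5     1,062.50       852.6042     4,263.0212
  6    51,062.50    39,210.6761   235,264.0568
  Σ                 43,875.0264   248,846.8317
P = 43,875.0264; D_Mac = 5.67172 half-year periods = 2.83586 yrs; D_mod = 2.71374 yrs.
DV01 ≈ 2.71374 × 43,875.0264 × 0.0001 = 11.906547.

R$11.9065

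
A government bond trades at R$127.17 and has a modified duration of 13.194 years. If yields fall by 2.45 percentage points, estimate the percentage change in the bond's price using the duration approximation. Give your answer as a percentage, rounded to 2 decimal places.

Duration approximation: ΔP/P ≈ -D_mod · Δy = -13.194 × (-0.0245) = +0.323253.
As a percentage: +32.3253%.

+32.33%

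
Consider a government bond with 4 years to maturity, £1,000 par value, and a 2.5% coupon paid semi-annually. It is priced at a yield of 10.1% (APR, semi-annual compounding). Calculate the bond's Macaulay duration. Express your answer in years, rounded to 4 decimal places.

3.7993 years

Periodic yield y = 0.0505. Discount each cash flow and weight by its period:
  t   CF        PV=CF/(1+0.0505)^t    t·PV
  1        12.50        11.8991        11.8991
  2        12.50        11.3271        22.6542
  3        12.50        10.7826        32.3477
  4        12.50        10.2642        41.0569
  5        12.50         9.7708        48.8540
  6        12.50         9.3011        55.8065
  7        12.50         8.8540        61.9777
  8     1,012.50       682.6948     5,461.5582
  Σ                    754.8936     5,736.1542
Price P = Σ PV = 754.8936.
Macaulay duration = Σ(t·PV) / P = 5,736.1542 / 754.8936 = 7.59863 half-year periods.
In years: 7.59863 / 2 = 3.79931 years.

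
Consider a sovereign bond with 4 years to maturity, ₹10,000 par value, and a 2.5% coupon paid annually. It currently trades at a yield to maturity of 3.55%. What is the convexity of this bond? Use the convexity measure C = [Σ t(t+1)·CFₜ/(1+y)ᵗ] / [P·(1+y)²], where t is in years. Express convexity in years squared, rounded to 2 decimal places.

With y = 0.0355:
  t   CF        PV=CF/(1+0.0355)^t    t·PV        t(t+1)·PV
  1       250.00       241.4293       241.4293         482.8585
  2       250.00       233.1524       466.3047       1,398.9141
  3       250.00       225.1592       675.4776       2,701.9104
  4    10,250.00     8,915.0432    35,660.1728     178,300.8642
  Σ                  9,614.7840    37,043.3844     182,884.5472
P = 9,614.7840.
Convexity = Σ t(t+1)·PV / [P·(1+y)²] = 182,884.5472 / (9,614.7840 × 1.072260) = 17.73933.

17.74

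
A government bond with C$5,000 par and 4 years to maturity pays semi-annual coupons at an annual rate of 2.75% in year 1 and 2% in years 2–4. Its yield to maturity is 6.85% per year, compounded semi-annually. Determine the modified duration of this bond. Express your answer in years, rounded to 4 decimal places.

Periodic yield y = 0.03425. First find Macaulay duration:
  t   CF        PV=CF/(1+0.03425)^t    t·PV
  1        68.75        66.4733        66.4733
  2        68.75        64.2720       128.5439
  3        50.00        45.1953       135.5859
  4        50.00        43.6986       174.7945
  5        50.00        42.2515       211.2576
  6        50.00        40.8523       245.1140
  7        50.00        39.4995       276.4963
  8     5,050.00     3,857.3331    30,858.6646
  Σ                  4,199.5756    32,096.9303
P = 4,199.5756; Macaulay duration = 32,096.9303 / 4,199.5756 = 7.64290 half-year periods = 3.82145 years.
Modified duration = D_Mac / (1 + y) = 3.82145 / 1.03425 = 3.69490 years.

3.6949 years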